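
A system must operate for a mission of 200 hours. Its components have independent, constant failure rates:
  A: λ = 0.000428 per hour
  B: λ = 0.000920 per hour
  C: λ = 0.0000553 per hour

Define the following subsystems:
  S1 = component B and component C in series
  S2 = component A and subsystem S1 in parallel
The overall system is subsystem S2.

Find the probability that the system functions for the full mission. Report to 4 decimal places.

0.9855

R(A) = exp(−0.000428 × 200) = 0.917961
R(B) = exp(−0.000920 × 200) = 0.831936
R(C) = exp(−0.0000553 × 200) = 0.989001
Series (B and C): 0.831936 × 0.989001 = 0.822786
Parallel (A and [0.822786]): 1 − (1 − 0.917961)(1 − 0.822786) = 0.9855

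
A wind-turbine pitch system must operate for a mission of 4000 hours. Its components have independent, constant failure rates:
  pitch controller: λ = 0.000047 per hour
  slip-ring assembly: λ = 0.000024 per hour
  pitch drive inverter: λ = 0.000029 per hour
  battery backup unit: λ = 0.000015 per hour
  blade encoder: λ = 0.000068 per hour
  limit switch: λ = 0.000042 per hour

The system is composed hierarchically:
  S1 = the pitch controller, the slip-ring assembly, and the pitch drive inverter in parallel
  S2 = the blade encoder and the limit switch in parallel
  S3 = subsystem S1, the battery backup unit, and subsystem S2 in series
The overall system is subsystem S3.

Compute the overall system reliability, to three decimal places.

0.906

R(pitch controller) = exp(−0.000047 × 4000) = 0.82861
R(slip-ring assembly) = exp(−0.000024 × 4000) = 0.90846
R(pitch drive inverter) = exp(−0.000029 × 4000) = 0.89048
R(battery backup unit) = exp(−0.000015 × 4000) = 0.94176
R(blade encoder) = exp(−0.000068 × 4000) = 0.76185
R(limit switch) = exp(−0.000042 × 4000) = 0.84535
Parallel (pitch controller, slip-ring assembly, and pitch drive inverter): 1 − (1 − 0.82861)(1 − 0.90846)(1 − 0.89048) = 0.99828
Parallel (blade encoder and limit switch): 1 − (1 − 0.76185)(1 − 0.84535) = 0.96317
Series ([0.99828], battery backup unit, and [0.96317]): 0.99828 × 0.94176 × 0.96317 = 0.906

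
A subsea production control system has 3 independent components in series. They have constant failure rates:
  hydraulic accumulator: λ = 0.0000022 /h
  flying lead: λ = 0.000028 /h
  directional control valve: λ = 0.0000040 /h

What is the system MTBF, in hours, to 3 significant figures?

29200

Series of exponential components: λ_sys = Σ λ_i
λ_sys = 0.0000022 + 0.000028 + 0.0000040 = 3.4200e-05 /h
MTBF = 1 / λ_sys = 29200 h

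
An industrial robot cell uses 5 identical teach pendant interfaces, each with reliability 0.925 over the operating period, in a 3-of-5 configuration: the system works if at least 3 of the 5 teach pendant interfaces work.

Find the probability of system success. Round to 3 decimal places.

R = Σ_{i=3}^{5} C(5,i) p^i (1−p)^{5−i} with p = 0.925
C(5,3)·0.925^3·0.075^2 = 0.04452
C(5,4)·0.925^4·0.075^1 = 0.27454
C(5,5)·0.925^5·0.075^0 = 0.67719
Sum = 0.996

0.996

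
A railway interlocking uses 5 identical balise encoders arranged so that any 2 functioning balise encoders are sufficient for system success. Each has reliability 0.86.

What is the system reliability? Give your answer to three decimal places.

0.998

R = Σ_{i=2}^{5} C(5,i) p^i (1−p)^{5−i} with p = 0.86
C(5,2)·0.86^2·0.14^3 = 0.02029
C(5,3)·0.86^3·0.14^2 = 0.12467
C(5,4)·0.86^4·0.14^1 = 0.38291
C(5,5)·0.86^5·0.14^0 = 0.47043
Sum = 0.998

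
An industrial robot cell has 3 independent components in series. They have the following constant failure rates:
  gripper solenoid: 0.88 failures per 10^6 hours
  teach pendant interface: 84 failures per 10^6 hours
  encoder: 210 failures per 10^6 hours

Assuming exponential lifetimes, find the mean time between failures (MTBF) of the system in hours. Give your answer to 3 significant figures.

3390

Series of exponential components: λ_sys = Σ λ_i
λ_sys = 0.00000088 + 0.000084 + 0.00021 = 2.9488e-04 /h
MTBF = 1 / λ_sys = 3390 h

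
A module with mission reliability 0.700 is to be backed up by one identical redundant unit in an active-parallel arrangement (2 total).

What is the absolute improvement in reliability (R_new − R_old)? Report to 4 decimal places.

0.2100

R_before = 0.700
R_after = 1 − (1 − 0.700)^2 = 0.9100
ΔR = 0.9100 − 0.700 = 0.2100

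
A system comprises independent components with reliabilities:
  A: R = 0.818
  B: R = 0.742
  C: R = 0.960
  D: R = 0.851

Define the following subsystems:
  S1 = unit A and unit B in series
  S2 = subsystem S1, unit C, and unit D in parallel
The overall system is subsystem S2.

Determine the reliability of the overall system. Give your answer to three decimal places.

0.998

Series (A and B): 0.81800 × 0.74200 = 0.60696
Parallel ([0.60696], C, and D): 1 − (1 − 0.60696)(1 − 0.96000)(1 − 0.85100) = 0.998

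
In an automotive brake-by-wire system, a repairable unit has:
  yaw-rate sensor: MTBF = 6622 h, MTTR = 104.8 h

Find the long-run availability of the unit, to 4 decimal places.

0.9844

A(yaw-rate sensor) = MTBF/(MTBF+MTTR) = 6622/(6622+104.8) = 0.9844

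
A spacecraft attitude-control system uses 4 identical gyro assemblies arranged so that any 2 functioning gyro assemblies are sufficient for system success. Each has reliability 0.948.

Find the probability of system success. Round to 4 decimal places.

R = Σ_{i=2}^{4} C(4,i) p^i (1−p)^{4−i} with p = 0.948
C(4,2)·0.948^2·0.052^2 = 0.014581
C(4,3)·0.948^3·0.052^1 = 0.177210
C(4,4)·0.948^4·0.052^0 = 0.807669
Sum = 0.9995

0.9995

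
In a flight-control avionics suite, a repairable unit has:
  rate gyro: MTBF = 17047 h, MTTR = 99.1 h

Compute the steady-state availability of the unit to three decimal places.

A(rate gyro) = MTBF/(MTBF+MTTR) = 17047/(17047+99.1) = 0.994

0.994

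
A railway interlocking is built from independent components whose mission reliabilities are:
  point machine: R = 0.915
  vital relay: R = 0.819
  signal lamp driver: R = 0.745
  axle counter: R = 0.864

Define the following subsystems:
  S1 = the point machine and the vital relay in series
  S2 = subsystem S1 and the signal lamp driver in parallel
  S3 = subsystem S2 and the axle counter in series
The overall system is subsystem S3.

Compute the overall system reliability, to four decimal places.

0.8088

Series (point machine and vital relay): 0.915000 × 0.819000 = 0.749385
Parallel ([0.749385] and signal lamp driver): 1 − (1 − 0.749385)(1 − 0.745000) = 0.936093
Series ([0.936093] and axle counter): 0.936093 × 0.864000 = 0.8088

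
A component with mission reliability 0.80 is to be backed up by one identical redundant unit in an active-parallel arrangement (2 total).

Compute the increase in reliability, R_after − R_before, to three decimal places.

R_before = 0.80
R_after = 1 − (1 − 0.80)^2 = 0.960
ΔR = 0.960 − 0.80 = 0.160

0.160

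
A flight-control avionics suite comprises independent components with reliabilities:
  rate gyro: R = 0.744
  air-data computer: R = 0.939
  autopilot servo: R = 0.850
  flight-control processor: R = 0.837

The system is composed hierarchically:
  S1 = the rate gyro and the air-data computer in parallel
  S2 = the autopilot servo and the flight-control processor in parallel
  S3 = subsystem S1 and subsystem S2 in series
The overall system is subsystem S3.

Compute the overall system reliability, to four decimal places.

Parallel (rate gyro and air-data computer): 1 − (1 − 0.744000)(1 − 0.939000) = 0.984384
Parallel (autopilot servo and flight-control processor): 1 − (1 − 0.850000)(1 − 0.837000) = 0.975550
Series ([0.984384] and [0.975550]): 0.984384 × 0.975550 = 0.9603

0.9603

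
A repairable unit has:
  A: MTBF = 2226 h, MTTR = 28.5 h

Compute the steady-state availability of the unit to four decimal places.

0.9874

A(A) = MTBF/(MTBF+MTTR) = 2226/(2226+28.5) = 0.9874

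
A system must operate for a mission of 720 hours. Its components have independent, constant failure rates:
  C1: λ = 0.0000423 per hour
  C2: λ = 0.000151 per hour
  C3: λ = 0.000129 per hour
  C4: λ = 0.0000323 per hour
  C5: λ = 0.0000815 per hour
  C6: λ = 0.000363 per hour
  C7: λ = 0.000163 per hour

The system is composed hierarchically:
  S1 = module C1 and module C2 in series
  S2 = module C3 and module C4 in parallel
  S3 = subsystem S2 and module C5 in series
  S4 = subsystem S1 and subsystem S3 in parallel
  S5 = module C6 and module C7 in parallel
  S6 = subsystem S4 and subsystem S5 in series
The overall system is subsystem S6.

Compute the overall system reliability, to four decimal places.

R(C1) = exp(−0.0000423 × 720) = 0.970003
R(C2) = exp(−0.000151 × 720) = 0.896982
R(C3) = exp(−0.000129 × 720) = 0.911303
R(C4) = exp(−0.0000323 × 720) = 0.977012
R(C5) = exp(−0.0000815 × 720) = 0.943008
R(C6) = exp(−0.000363 × 720) = 0.770004
R(C7) = exp(−0.000163 × 720) = 0.889265
Series (C1 and C2): 0.970003 × 0.896982 = 0.870075
Parallel (C3 and C4): 1 − (1 − 0.911303)(1 − 0.977012) = 0.997961
Series ([0.997961] and C5): 0.997961 × 0.943008 = 0.941085
Parallel ([0.870075] and [0.941085]): 1 − (1 − 0.870075)(1 − 0.941085) = 0.992345
Parallel (C6 and C7): 1 − (1 − 0.770004)(1 − 0.889265) = 0.974531
Series ([0.992345] and [0.974531]): 0.992345 × 0.974531 = 0.9671

0.9671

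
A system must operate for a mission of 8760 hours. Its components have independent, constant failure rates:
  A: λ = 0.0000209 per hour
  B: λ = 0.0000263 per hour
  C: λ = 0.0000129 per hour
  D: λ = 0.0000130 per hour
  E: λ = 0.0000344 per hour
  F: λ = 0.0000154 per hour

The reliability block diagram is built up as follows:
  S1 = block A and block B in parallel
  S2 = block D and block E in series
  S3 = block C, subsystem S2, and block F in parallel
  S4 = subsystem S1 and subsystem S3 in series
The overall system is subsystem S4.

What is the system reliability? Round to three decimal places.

0.961

R(A) = exp(−0.0000209 × 8760) = 0.83270
R(B) = exp(−0.0000263 × 8760) = 0.79423
R(C) = exp(−0.0000129 × 8760) = 0.89315
R(D) = exp(−0.0000130 × 8760) = 0.89237
R(E) = exp(−0.0000344 × 8760) = 0.73982
R(F) = exp(−0.0000154 × 8760) = 0.87380
Parallel (A and B): 1 − (1 − 0.83270)(1 − 0.79423) = 0.96557
Series (D and E): 0.89237 × 0.73982 = 0.66019
Parallel (C, [0.66019], and F): 1 − (1 − 0.89315)(1 − 0.66019)(1 − 0.87380) = 0.99542
Series ([0.96557] and [0.99542]): 0.96557 × 0.99542 = 0.961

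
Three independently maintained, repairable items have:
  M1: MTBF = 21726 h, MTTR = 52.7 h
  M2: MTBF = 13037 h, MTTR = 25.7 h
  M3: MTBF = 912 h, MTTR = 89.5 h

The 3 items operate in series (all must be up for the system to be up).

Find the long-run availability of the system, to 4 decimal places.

A(M1) = MTBF/(MTBF+MTTR) = 21726/(21726+52.7) = 0.997580
A(M2) = MTBF/(MTBF+MTTR) = 13037/(13037+25.7) = 0.998033
A(M3) = MTBF/(MTBF+MTTR) = 912/(912+89.5) = 0.910634
Series availability: 0.997580 × 0.998033 × 0.910634 = 0.9066

0.9066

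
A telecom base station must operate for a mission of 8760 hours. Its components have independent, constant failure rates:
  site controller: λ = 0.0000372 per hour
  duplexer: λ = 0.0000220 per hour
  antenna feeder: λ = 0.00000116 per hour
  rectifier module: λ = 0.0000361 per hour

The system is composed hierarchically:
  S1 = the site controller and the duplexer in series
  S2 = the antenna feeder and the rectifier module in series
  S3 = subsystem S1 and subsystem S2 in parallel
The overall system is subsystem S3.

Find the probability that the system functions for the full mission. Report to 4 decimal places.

0.8873

R(site controller) = exp(−0.0000372 × 8760) = 0.721898
R(duplexer) = exp(−0.0000220 × 8760) = 0.824713
R(antenna feeder) = exp(−0.00000116 × 8760) = 0.989890
R(rectifier module) = exp(−0.0000361 × 8760) = 0.728887
Series (site controller and duplexer): 0.721898 × 0.824713 = 0.595359
Series (antenna feeder and rectifier module): 0.989890 × 0.728887 = 0.721518
Parallel ([0.595359] and [0.721518]): 1 − (1 − 0.595359)(1 − 0.721518) = 0.8873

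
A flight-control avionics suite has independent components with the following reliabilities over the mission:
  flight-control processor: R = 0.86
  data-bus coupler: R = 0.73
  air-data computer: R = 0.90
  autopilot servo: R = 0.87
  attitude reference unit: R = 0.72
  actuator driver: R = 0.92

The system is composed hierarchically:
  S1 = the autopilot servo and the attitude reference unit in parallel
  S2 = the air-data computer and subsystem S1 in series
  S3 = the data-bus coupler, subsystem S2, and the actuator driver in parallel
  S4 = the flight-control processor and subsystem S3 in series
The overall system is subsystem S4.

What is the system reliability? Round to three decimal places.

Parallel (autopilot servo and attitude reference unit): 1 − (1 − 0.87000)(1 − 0.72000) = 0.96360
Series (air-data computer and [0.96360]): 0.90000 × 0.96360 = 0.86724
Parallel (data-bus coupler, [0.86724], and actuator driver): 1 − (1 − 0.73000)(1 − 0.86724)(1 − 0.92000) = 0.99713
Series (flight-control processor and [0.99713]): 0.86000 × 0.99713 = 0.858

0.858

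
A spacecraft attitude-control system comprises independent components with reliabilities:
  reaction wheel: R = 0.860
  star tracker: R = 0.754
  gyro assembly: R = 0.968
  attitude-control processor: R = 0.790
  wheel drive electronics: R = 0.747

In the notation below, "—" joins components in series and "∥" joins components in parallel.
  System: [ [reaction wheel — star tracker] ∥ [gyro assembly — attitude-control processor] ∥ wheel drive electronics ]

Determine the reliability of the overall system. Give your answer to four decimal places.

Series (reaction wheel and star tracker): 0.860000 × 0.754000 = 0.648440
Series (gyro assembly and attitude-control processor): 0.968000 × 0.790000 = 0.764720
Parallel ([0.648440], [0.764720], and wheel drive electronics): 1 − (1 − 0.648440)(1 − 0.764720)(1 − 0.747000) = 0.9791

0.9791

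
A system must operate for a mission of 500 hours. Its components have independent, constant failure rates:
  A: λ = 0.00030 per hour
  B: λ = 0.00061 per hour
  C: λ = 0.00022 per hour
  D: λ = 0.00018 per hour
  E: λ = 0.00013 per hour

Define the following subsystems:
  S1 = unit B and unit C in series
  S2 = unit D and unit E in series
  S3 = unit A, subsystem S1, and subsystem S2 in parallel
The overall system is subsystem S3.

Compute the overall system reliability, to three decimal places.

R(A) = exp(−0.00030 × 500) = 0.86071
R(B) = exp(−0.00061 × 500) = 0.73712
R(C) = exp(−0.00022 × 500) = 0.89583
R(D) = exp(−0.00018 × 500) = 0.91393
R(E) = exp(−0.00013 × 500) = 0.93707
Series (B and C): 0.73712 × 0.89583 = 0.66033
Series (D and E): 0.91393 × 0.93707 = 0.85642
Parallel (A, [0.66033], and [0.85642]): 1 − (1 − 0.86071)(1 − 0.66033)(1 − 0.85642) = 0.993

0.993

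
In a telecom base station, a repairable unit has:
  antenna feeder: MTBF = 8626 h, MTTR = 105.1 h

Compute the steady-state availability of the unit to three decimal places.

0.988

A(antenna feeder) = MTBF/(MTBF+MTTR) = 8626/(8626+105.1) = 0.988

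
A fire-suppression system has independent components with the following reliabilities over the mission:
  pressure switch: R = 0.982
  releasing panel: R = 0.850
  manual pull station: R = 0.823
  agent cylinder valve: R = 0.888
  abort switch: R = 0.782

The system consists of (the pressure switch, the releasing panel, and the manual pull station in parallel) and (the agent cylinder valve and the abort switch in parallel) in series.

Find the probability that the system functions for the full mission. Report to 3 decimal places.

Parallel (pressure switch, releasing panel, and manual pull station): 1 − (1 − 0.98200)(1 − 0.85000)(1 − 0.82300) = 0.99952
Parallel (agent cylinder valve and abort switch): 1 − (1 − 0.88800)(1 − 0.78200) = 0.97558
Series ([0.99952] and [0.97558]): 0.99952 × 0.97558 = 0.975

0.975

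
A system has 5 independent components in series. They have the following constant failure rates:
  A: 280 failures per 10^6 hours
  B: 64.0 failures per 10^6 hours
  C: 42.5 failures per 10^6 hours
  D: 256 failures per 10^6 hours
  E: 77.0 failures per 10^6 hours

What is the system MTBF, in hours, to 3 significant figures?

1390

Series of exponential components: λ_sys = Σ λ_i
λ_sys = 0.000280 + 0.0000640 + 0.0000425 + 0.000256 + 0.0000770 = 7.1950e-04 /h
MTBF = 1 / λ_sys = 1390 h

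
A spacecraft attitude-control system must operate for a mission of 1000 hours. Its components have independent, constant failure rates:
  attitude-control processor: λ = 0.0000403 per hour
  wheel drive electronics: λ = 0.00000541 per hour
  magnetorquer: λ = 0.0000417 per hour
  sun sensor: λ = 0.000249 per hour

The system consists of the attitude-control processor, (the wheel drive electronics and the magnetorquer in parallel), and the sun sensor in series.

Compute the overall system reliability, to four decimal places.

R(attitude-control processor) = exp(−0.0000403 × 1000) = 0.960501
R(wheel drive electronics) = exp(−0.00000541 × 1000) = 0.994605
R(magnetorquer) = exp(−0.0000417 × 1000) = 0.959157
R(sun sensor) = exp(−0.000249 × 1000) = 0.779580
Parallel (wheel drive electronics and magnetorquer): 1 − (1 − 0.994605)(1 − 0.959157) = 0.999780
Series (attitude-control processor, [0.999780], and sun sensor): 0.960501 × 0.999780 × 0.779580 = 0.7486

0.7486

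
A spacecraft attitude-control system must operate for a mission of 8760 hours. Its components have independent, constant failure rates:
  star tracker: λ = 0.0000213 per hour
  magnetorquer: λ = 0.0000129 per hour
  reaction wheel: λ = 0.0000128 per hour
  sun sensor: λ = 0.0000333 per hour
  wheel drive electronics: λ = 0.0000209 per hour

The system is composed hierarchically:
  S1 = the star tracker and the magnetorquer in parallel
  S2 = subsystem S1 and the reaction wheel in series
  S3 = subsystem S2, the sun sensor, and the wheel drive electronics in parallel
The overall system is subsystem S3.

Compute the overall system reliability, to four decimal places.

0.9948

R(star tracker) = exp(−0.0000213 × 8760) = 0.829786
R(magnetorquer) = exp(−0.0000129 × 8760) = 0.893147
R(reaction wheel) = exp(−0.0000128 × 8760) = 0.893930
R(sun sensor) = exp(−0.0000333 × 8760) = 0.746987
R(wheel drive electronics) = exp(−0.0000209 × 8760) = 0.832698
Parallel (star tracker and magnetorquer): 1 − (1 − 0.829786)(1 − 0.893147) = 0.981812
Series ([0.981812] and reaction wheel): 0.981812 × 0.893930 = 0.877671
Parallel ([0.877671], sun sensor, and wheel drive electronics): 1 − (1 − 0.877671)(1 − 0.746987)(1 − 0.832698) = 0.9948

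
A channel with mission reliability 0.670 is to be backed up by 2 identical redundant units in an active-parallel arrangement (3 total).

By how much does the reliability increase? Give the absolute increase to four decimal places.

R_before = 0.670
R_after = 1 − (1 − 0.670)^3 = 0.9641
ΔR = 0.9641 − 0.670 = 0.2941

0.2941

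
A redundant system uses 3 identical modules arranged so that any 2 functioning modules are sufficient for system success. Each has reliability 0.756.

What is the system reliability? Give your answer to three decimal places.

R = Σ_{i=2}^{3} C(3,i) p^i (1−p)^{3−i} with p = 0.756
C(3,2)·0.756^2·0.244^1 = 0.41836
C(3,3)·0.756^3·0.244^0 = 0.43208
Sum = 0.850

0.850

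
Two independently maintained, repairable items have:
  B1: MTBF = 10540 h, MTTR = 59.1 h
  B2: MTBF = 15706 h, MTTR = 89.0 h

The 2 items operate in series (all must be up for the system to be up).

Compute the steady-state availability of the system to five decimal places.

A(B1) = MTBF/(MTBF+MTTR) = 10540/(10540+59.1) = 0.994424
A(B2) = MTBF/(MTBF+MTTR) = 15706/(15706+89.0) = 0.994365
Series availability: 0.994424 × 0.994365 = 0.98882

0.98882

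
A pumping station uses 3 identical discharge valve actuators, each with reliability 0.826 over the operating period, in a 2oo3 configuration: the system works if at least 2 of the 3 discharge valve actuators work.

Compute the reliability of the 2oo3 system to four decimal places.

R = Σ_{i=2}^{3} C(3,i) p^i (1−p)^{3−i} with p = 0.826
C(3,2)·0.826^2·0.174^1 = 0.356148
C(3,3)·0.826^3·0.174^0 = 0.563560
Sum = 0.9197

0.9197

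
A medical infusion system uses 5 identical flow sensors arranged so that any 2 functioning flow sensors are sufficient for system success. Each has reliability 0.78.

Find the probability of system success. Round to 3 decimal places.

R = Σ_{i=2}^{5} C(5,i) p^i (1−p)^{5−i} with p = 0.78
C(5,2)·0.78^2·0.22^3 = 0.06478
C(5,3)·0.78^3·0.22^2 = 0.22968
C(5,4)·0.78^4·0.22^1 = 0.40717
C(5,5)·0.78^5·0.22^0 = 0.28872
Sum = 0.990

0.990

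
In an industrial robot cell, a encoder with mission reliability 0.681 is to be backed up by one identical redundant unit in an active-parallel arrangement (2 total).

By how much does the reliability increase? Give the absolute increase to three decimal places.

0.217

R_before = 0.681
R_after = 1 − (1 − 0.681)^2 = 0.898
ΔR = 0.898 − 0.681 = 0.217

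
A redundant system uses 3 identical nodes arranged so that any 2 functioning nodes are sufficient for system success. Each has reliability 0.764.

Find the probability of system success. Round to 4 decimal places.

R = Σ_{i=2}^{3} C(3,i) p^i (1−p)^{3−i} with p = 0.764
C(3,2)·0.764^2·0.236^1 = 0.413257
C(3,3)·0.764^3·0.236^0 = 0.445944
Sum = 0.8592

0.8592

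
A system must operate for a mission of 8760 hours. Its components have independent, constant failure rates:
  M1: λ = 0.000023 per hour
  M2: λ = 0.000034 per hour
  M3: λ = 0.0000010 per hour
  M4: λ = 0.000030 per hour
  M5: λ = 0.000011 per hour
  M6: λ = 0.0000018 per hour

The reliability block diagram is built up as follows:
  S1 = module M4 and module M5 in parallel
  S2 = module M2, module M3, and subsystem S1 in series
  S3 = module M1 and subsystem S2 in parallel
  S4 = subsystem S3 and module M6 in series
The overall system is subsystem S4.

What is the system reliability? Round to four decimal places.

0.9341

R(M1) = exp(−0.000023 × 8760) = 0.817520
R(M2) = exp(−0.000034 × 8760) = 0.742420
R(M3) = exp(−0.0000010 × 8760) = 0.991278
R(M4) = exp(−0.000030 × 8760) = 0.768896
R(M5) = exp(−0.000011 × 8760) = 0.908137
R(M6) = exp(−0.0000018 × 8760) = 0.984356
Parallel (M4 and M5): 1 − (1 − 0.768896)(1 − 0.908137) = 0.978770
Series (M2, M3, and [0.978770]): 0.742420 × 0.991278 × 0.978770 = 0.720321
Parallel (M1 and [0.720321]): 1 − (1 − 0.817520)(1 − 0.720321) = 0.948964
Series ([0.948964] and M6): 0.948964 × 0.984356 = 0.9341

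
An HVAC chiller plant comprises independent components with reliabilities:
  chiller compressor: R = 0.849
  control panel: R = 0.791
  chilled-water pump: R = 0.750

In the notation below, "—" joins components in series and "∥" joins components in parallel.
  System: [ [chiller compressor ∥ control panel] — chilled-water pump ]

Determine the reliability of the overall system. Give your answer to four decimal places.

Parallel (chiller compressor and control panel): 1 − (1 − 0.849000)(1 − 0.791000) = 0.968441
Series ([0.968441] and chilled-water pump): 0.968441 × 0.750000 = 0.7263

0.7263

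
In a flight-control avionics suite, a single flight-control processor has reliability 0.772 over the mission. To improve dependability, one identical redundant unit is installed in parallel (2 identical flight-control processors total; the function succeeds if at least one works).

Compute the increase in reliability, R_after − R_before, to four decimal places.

R_before = 0.772
R_after = 1 − (1 − 0.772)^2 = 0.9480
ΔR = 0.9480 − 0.772 = 0.1760

0.1760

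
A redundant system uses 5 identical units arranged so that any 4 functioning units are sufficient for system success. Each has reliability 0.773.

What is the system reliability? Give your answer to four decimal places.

0.6812

R = Σ_{i=4}^{5} C(5,i) p^i (1−p)^{5−i} with p = 0.773
C(5,4)·0.773^4·0.227^1 = 0.405241
C(5,5)·0.773^5·0.227^0 = 0.275993
Sum = 0.6812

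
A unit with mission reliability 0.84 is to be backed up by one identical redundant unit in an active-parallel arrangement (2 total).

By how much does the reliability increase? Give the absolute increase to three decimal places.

R_before = 0.84
R_after = 1 − (1 − 0.84)^2 = 0.974
ΔR = 0.974 − 0.84 = 0.134

0.134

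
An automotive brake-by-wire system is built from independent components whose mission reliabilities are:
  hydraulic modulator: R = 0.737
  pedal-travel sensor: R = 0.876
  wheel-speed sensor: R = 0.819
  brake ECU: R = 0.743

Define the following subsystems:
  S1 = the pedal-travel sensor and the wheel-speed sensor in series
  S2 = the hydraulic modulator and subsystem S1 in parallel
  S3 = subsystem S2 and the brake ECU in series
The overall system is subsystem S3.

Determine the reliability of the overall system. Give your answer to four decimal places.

Series (pedal-travel sensor and wheel-speed sensor): 0.876000 × 0.819000 = 0.717444
Parallel (hydraulic modulator and [0.717444]): 1 − (1 − 0.737000)(1 − 0.717444) = 0.925688
Series ([0.925688] and brake ECU): 0.925688 × 0.743000 = 0.6878

0.6878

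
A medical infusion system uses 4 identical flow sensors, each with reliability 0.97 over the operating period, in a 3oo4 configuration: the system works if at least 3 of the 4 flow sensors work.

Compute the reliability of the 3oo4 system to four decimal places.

R = Σ_{i=3}^{4} C(4,i) p^i (1−p)^{4−i} with p = 0.97
C(4,3)·0.97^3·0.03^1 = 0.109521
C(4,4)·0.97^4·0.03^0 = 0.885293
Sum = 0.9948

0.9948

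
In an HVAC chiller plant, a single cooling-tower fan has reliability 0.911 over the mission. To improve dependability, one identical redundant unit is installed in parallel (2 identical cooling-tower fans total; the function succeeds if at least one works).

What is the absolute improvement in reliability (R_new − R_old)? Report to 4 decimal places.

0.0811

R_before = 0.911
R_after = 1 − (1 − 0.911)^2 = 0.9921
ΔR = 0.9921 − 0.911 = 0.0811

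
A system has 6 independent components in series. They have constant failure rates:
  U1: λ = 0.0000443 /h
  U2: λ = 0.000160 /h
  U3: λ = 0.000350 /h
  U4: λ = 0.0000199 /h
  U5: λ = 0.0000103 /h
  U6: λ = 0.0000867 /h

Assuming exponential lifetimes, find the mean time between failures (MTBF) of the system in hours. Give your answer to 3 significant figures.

Series of exponential components: λ_sys = Σ λ_i
λ_sys = 0.0000443 + 0.000160 + 0.000350 + 0.0000199 + 0.0000103 + 0.0000867 = 6.7120e-04 /h
MTBF = 1 / λ_sys = 1490 h

1490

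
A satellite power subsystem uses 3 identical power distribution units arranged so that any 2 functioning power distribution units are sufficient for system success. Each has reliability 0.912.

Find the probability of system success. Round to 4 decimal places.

0.9781

R = Σ_{i=2}^{3} C(3,i) p^i (1−p)^{3−i} with p = 0.912
C(3,2)·0.912^2·0.088^1 = 0.219580
C(3,3)·0.912^3·0.088^0 = 0.758551
Sum = 0.9781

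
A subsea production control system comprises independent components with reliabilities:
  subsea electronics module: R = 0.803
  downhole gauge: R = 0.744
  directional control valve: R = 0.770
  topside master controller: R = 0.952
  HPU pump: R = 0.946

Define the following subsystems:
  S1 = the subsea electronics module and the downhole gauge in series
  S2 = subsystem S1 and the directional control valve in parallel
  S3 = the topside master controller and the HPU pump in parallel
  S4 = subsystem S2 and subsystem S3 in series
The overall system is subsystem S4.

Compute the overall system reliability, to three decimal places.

Series (subsea electronics module and downhole gauge): 0.80300 × 0.74400 = 0.59743
Parallel ([0.59743] and directional control valve): 1 − (1 − 0.59743)(1 − 0.77000) = 0.90741
Parallel (topside master controller and HPU pump): 1 − (1 − 0.95200)(1 − 0.94600) = 0.99741
Series ([0.90741] and [0.99741]): 0.90741 × 0.99741 = 0.905

0.905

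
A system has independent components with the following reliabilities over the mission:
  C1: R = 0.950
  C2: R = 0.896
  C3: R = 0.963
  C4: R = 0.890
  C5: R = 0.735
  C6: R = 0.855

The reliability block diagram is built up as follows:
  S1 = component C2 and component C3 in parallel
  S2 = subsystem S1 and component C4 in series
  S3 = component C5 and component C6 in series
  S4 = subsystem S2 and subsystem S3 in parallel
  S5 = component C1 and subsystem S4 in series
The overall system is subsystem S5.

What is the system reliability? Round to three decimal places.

0.910

Parallel (C2 and C3): 1 − (1 − 0.89600)(1 − 0.96300) = 0.99615
Series ([0.99615] and C4): 0.99615 × 0.89000 = 0.88657
Series (C5 and C6): 0.73500 × 0.85500 = 0.62843
Parallel ([0.88657] and [0.62843]): 1 − (1 − 0.88657)(1 − 0.62843) = 0.95785
Series (C1 and [0.95785]): 0.95000 × 0.95785 = 0.910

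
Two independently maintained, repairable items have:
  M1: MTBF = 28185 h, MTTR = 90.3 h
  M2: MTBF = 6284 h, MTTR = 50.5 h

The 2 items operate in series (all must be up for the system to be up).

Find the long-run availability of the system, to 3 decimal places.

A(M1) = MTBF/(MTBF+MTTR) = 28185/(28185+90.3) = 0.996806
A(M2) = MTBF/(MTBF+MTTR) = 6284/(6284+50.5) = 0.992028
Series availability: 0.996806 × 0.992028 = 0.989

0.989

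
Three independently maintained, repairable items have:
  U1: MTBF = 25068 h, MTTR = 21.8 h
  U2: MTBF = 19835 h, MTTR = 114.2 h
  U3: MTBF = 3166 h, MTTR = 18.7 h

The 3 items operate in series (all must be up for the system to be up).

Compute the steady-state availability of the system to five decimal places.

A(U1) = MTBF/(MTBF+MTTR) = 25068/(25068+21.8) = 0.999131
A(U2) = MTBF/(MTBF+MTTR) = 19835/(19835+114.2) = 0.994275
A(U3) = MTBF/(MTBF+MTTR) = 3166/(3166+18.7) = 0.994128
Series availability: 0.999131 × 0.994275 × 0.994128 = 0.98758

0.98758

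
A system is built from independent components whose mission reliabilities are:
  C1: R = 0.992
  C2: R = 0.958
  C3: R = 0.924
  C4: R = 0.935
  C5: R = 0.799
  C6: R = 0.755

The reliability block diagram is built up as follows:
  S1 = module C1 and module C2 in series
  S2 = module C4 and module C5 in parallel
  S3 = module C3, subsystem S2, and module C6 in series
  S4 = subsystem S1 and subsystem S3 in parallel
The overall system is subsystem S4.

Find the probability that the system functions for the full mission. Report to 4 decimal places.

Series (C1 and C2): 0.992000 × 0.958000 = 0.950336
Parallel (C4 and C5): 1 − (1 − 0.935000)(1 − 0.799000) = 0.986935
Series (C3, [0.986935], and C6): 0.924000 × 0.986935 × 0.755000 = 0.688506
Parallel ([0.950336] and [0.688506]): 1 − (1 − 0.950336)(1 − 0.688506) = 0.9845

0.9845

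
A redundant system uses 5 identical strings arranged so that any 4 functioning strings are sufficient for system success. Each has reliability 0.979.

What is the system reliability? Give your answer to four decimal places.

0.9958

R = Σ_{i=4}^{5} C(5,i) p^i (1−p)^{5−i} with p = 0.979
C(5,4)·0.979^4·0.021^1 = 0.096454
C(5,5)·0.979^5·0.021^0 = 0.899318
Sum = 0.9958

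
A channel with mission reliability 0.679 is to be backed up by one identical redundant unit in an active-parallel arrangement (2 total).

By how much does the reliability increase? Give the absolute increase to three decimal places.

0.218

R_before = 0.679
R_after = 1 − (1 − 0.679)^2 = 0.897
ΔR = 0.897 − 0.679 = 0.218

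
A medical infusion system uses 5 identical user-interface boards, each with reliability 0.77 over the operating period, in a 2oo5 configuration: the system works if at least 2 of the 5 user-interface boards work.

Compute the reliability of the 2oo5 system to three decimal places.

0.989

R = Σ_{i=2}^{5} C(5,i) p^i (1−p)^{5−i} with p = 0.77
C(5,2)·0.77^2·0.23^3 = 0.07214
C(5,3)·0.77^3·0.23^2 = 0.24151
C(5,4)·0.77^4·0.23^1 = 0.40426
C(5,5)·0.77^5·0.23^0 = 0.27068
Sum = 0.989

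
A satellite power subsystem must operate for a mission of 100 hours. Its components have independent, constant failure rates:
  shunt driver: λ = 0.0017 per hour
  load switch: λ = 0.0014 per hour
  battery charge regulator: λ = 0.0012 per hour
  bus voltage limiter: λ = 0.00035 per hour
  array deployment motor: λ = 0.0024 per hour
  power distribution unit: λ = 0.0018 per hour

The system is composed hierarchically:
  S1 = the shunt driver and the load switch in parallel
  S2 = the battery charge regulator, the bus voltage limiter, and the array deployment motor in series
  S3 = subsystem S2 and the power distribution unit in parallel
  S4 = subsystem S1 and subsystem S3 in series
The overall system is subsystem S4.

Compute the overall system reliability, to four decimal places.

R(shunt driver) = exp(−0.0017 × 100) = 0.843665
R(load switch) = exp(−0.0014 × 100) = 0.869358
R(battery charge regulator) = exp(−0.0012 × 100) = 0.886920
R(bus voltage limiter) = exp(−0.00035 × 100) = 0.965605
R(array deployment motor) = exp(−0.0024 × 100) = 0.786628
R(power distribution unit) = exp(−0.0018 × 100) = 0.835270
Parallel (shunt driver and load switch): 1 − (1 − 0.843665)(1 − 0.869358) = 0.979576
Series (battery charge regulator, bus voltage limiter, and array deployment motor): 0.886920 × 0.965605 × 0.786628 = 0.673680
Parallel ([0.673680] and power distribution unit): 1 − (1 − 0.673680)(1 − 0.835270) = 0.946245
Series ([0.979576] and [0.946245]): 0.979576 × 0.946245 = 0.9269

0.9269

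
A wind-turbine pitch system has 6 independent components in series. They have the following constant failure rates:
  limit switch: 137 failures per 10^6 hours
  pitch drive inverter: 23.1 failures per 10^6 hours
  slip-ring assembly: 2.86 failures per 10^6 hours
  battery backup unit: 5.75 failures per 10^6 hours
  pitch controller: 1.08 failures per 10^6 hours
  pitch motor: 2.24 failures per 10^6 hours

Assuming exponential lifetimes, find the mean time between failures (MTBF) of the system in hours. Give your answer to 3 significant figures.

Series of exponential components: λ_sys = Σ λ_i
λ_sys = 0.000137 + 0.0000231 + 0.00000286 + 0.00000575 + 0.00000108 + 0.00000224 = 1.7203e-04 /h
MTBF = 1 / λ_sys = 5810 h

5810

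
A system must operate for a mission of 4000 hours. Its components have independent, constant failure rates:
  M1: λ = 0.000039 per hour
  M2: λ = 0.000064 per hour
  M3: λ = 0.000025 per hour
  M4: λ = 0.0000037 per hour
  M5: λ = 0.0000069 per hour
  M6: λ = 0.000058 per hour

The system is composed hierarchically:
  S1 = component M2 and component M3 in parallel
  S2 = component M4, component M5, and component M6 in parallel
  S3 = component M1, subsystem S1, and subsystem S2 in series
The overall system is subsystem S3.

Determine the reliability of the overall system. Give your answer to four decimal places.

0.8371

R(M1) = exp(−0.000039 × 4000) = 0.855559
R(M2) = exp(−0.000064 × 4000) = 0.774142
R(M3) = exp(−0.000025 × 4000) = 0.904837
R(M4) = exp(−0.0000037 × 4000) = 0.985309
R(M5) = exp(−0.0000069 × 4000) = 0.972777
R(M6) = exp(−0.000058 × 4000) = 0.792946
Parallel (M2 and M3): 1 − (1 − 0.774142)(1 − 0.904837) = 0.978507
Parallel (M4, M5, and M6): 1 − (1 − 0.985309)(1 − 0.972777)(1 − 0.792946) = 0.999917
Series (M1, [0.978507], and [0.999917]): 0.855559 × 0.978507 × 0.999917 = 0.8371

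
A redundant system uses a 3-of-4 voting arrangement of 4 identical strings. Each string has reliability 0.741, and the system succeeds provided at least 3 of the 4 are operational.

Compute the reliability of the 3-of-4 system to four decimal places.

0.7230

R = Σ_{i=3}^{4} C(4,i) p^i (1−p)^{4−i} with p = 0.741
C(4,3)·0.741^3·0.259^1 = 0.421516
C(4,4)·0.741^4·0.259^0 = 0.301490
Sum = 0.7230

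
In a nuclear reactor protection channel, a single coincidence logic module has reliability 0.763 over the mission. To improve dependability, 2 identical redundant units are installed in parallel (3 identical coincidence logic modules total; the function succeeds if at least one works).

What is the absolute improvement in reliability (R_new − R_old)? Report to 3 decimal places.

0.224

R_before = 0.763
R_after = 1 − (1 − 0.763)^3 = 0.987
ΔR = 0.987 − 0.763 = 0.224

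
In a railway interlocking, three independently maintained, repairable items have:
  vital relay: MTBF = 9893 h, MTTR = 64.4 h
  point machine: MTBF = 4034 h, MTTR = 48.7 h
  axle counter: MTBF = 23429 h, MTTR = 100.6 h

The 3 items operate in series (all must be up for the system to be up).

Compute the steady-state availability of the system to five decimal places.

A(vital relay) = MTBF/(MTBF+MTTR) = 9893/(9893+64.4) = 0.993532
A(point machine) = MTBF/(MTBF+MTTR) = 4034/(4034+48.7) = 0.988072
A(axle counter) = MTBF/(MTBF+MTTR) = 23429/(23429+100.6) = 0.995725
Series availability: 0.993532 × 0.988072 × 0.995725 = 0.97748

0.97748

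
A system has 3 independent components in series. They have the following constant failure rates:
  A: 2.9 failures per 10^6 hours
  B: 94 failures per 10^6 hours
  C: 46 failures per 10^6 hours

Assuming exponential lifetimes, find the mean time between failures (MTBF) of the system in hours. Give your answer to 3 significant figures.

Series of exponential components: λ_sys = Σ λ_i
λ_sys = 0.0000029 + 0.000094 + 0.000046 = 1.4290e-04 /h
MTBF = 1 / λ_sys = 7000 h

7000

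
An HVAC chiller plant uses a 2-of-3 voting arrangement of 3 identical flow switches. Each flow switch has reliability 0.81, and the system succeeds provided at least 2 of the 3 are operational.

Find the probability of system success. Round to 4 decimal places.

0.9054

R = Σ_{i=2}^{3} C(3,i) p^i (1−p)^{3−i} with p = 0.81
C(3,2)·0.81^2·0.19^1 = 0.373977
C(3,3)·0.81^3·0.19^0 = 0.531441
Sum = 0.9054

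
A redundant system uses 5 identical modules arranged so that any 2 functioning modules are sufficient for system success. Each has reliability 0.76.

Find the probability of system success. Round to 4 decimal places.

0.9866

R = Σ_{i=2}^{5} C(5,i) p^i (1−p)^{5−i} with p = 0.76
C(5,2)·0.76^2·0.24^3 = 0.079847
C(5,3)·0.76^3·0.24^2 = 0.252850
C(5,4)·0.76^4·0.24^1 = 0.400346
C(5,5)·0.76^5·0.24^0 = 0.253553
Sum = 0.9866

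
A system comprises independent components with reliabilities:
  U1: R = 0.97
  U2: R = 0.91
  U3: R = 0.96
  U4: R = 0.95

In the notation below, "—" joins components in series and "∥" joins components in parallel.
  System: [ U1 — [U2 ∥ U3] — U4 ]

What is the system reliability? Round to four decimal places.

Parallel (U2 and U3): 1 − (1 − 0.910000)(1 − 0.960000) = 0.996400
Series (U1, [0.996400], and U4): 0.970000 × 0.996400 × 0.950000 = 0.9182

0.9182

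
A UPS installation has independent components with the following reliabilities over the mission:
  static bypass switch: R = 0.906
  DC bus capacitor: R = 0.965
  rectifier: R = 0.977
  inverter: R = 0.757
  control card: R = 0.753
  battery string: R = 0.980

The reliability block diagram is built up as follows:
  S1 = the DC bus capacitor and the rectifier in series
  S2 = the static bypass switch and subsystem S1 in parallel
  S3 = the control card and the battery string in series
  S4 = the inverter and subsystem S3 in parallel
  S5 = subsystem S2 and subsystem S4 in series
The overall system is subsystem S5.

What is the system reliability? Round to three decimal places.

0.931

Series (DC bus capacitor and rectifier): 0.96500 × 0.97700 = 0.94281
Parallel (static bypass switch and [0.94281]): 1 − (1 − 0.90600)(1 − 0.94281) = 0.99462
Series (control card and battery string): 0.75300 × 0.98000 = 0.73794
Parallel (inverter and [0.73794]): 1 − (1 − 0.75700)(1 − 0.73794) = 0.93632
Series ([0.99462] and [0.93632]): 0.99462 × 0.93632 = 0.931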